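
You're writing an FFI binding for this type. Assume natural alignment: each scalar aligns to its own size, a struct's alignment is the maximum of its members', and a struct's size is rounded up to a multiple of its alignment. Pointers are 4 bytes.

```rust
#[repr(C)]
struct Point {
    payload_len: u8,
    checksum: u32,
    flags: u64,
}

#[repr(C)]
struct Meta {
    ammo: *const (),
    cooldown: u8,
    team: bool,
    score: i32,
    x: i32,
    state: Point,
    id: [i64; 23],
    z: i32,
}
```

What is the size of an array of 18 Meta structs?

4032

Point: payload_len at 0 (size 1, align 1) → ends 1; pad 3 to align 4 for checksum; checksum at 4 (size 4, align 4) → ends 8; flags at 8 (size 8, align 8) → ends 16; total 16 bytes, alignment 8
ammo at 0 (size 4, align 4) → ends 4
cooldown at 4 (size 1, align 1) → ends 5
team at 5 (size 1, align 1) → ends 6
pad 2 to align 4 for score
score at 8 (size 4, align 4) → ends 12
x at 12 (size 4, align 4) → ends 16
state at 16 (size 16, align 8) → ends 32
id at 32 (size 184, align 8) → ends 216
z at 216 (size 4, align 4) → ends 220
tail pad 4 to reach multiple of 8
total 224 bytes, alignment 8
array of 18: 18 × 224 = 4032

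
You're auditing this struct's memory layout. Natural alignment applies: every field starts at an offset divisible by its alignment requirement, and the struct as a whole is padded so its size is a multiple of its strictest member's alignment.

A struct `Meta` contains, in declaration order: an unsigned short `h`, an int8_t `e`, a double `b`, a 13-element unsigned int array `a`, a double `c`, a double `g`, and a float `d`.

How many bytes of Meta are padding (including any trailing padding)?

h at 0 (size 2, align 2) → ends 2
e at 2 (size 1, align 1) → ends 3
pad 5 to align 8 for b
b at 8 (size 8, align 8) → ends 16
a at 16 (size 52, align 4) → ends 68
pad 4 to align 8 for c
c at 72 (size 8, align 8) → ends 80
g at 80 (size 8, align 8) → ends 88
d at 88 (size 4, align 4) → ends 92
tail pad 4 to reach multiple of 8
total 96 bytes, alignment 8
data bytes 83, size 96 → padding 13

13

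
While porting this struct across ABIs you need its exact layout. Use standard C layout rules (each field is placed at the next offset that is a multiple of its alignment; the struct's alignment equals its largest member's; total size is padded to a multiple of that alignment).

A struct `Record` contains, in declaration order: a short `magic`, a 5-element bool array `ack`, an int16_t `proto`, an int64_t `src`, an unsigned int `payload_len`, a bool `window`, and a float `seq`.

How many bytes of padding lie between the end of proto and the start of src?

@0: magic [2B, align 2] → 2
@2: ack [5B, align 1] → 7
+1 pad (align 2)
@8: proto [2B, align 2] → 10
+6 pad (align 8)
@16: src [8B, align 8] → 24

6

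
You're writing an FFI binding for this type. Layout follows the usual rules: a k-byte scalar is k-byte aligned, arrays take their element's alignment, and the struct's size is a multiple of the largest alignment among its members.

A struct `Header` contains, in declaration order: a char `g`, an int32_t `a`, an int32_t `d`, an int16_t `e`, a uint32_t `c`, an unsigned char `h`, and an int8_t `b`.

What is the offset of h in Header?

20

g at 0 (size 1, align 1) → ends 1
pad 3 to align 4 for a
a at 4 (size 4, align 4) → ends 8
d at 8 (size 4, align 4) → ends 12
e at 12 (size 2, align 2) → ends 14
pad 2 to align 4 for c
c at 16 (size 4, align 4) → ends 20
h at 20 (size 1, align 1) → ends 21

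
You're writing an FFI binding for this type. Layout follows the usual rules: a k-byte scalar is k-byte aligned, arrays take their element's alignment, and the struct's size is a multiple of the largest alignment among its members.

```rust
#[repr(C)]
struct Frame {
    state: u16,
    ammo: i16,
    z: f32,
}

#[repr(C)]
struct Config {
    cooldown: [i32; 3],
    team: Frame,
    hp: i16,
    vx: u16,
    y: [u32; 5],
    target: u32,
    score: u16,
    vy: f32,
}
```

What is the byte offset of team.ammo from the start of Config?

Frame: 0..2  state  (2B, 2-aligned); 2..4  ammo  (2B, 2-aligned); 4..8  z  (4B, 4-aligned); sizeof = 8, alignof = 4
0..12  cooldown  (12B, 4-aligned)
12..20  team  (8B, 4-aligned)
within Frame: ammo at 2
12 + 2 = 14

14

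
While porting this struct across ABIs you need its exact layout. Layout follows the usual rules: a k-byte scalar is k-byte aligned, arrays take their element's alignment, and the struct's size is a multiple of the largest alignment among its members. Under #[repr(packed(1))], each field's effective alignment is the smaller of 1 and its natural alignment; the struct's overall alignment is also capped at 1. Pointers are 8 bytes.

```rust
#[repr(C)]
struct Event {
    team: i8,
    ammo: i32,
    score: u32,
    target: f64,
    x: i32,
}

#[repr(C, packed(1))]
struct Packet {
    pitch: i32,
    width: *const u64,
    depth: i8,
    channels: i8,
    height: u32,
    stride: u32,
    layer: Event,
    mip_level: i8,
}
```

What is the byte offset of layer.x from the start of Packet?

46

Event: team at 0 (size 1, align 1) → ends 1; pad 3 to align 4 for ammo; ammo at 4 (size 4, align 4) → ends 8; score at 8 (size 4, align 4) → ends 12; pad 4 to align 8 for target; target at 16 (size 8, align 8) → ends 24; x at 24 (size 4, align 4) → ends 28; tail pad 4 to reach multiple of 8; total 32 bytes, alignment 8
pitch at 0 (size 4, align 1) → ends 4
width at 4 (size 8, align 1) → ends 12
depth at 12 (size 1, align 1) → ends 13
channels at 13 (size 1, align 1) → ends 14
height at 14 (size 4, align 1) → ends 18
stride at 18 (size 4, align 1) → ends 22
layer at 22 (size 32, align 1) → ends 54
within Event: x at 24
22 + 24 = 46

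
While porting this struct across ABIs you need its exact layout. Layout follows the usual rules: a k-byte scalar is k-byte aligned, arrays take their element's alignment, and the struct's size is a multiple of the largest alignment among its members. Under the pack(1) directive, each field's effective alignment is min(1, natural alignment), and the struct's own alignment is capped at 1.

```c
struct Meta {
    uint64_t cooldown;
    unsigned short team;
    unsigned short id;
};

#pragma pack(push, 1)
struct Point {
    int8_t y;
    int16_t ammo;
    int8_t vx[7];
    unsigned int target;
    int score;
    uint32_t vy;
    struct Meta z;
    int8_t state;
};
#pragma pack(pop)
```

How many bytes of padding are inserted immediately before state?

Meta: @0: cooldown [8B, align 8] → 8; @8: team [2B, align 2] → 10; @10: id [2B, align 2] → 12; +4 tail pad (align 8); size 16, align 8
@0: y [1B, align 1] → 1
@1: ammo [2B, align 1] → 3
@3: vx [7B, align 1] → 10
@10: target [4B, align 1] → 14
@14: score [4B, align 1] → 18
@18: vy [4B, align 1] → 22
@22: z [16B, align 1] → 38
@38: state [1B, align 1] → 39

0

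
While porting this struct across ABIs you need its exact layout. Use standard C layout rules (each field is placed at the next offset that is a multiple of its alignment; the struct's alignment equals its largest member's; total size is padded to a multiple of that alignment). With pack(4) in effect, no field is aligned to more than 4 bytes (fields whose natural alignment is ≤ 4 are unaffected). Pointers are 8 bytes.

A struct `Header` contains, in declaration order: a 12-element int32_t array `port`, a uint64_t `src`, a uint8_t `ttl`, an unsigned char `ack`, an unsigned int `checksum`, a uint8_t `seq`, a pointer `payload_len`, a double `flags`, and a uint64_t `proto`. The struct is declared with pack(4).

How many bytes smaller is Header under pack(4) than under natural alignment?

natural layout:
  @0: port [48B, align 4] → 48
  @48: src [8B, align 8] → 56
  @56: ttl [1B, align 1] → 57
  @57: ack [1B, align 1] → 58
  +2 pad (align 4)
  @60: checksum [4B, align 4] → 64
  @64: seq [1B, align 1] → 65
  +7 pad (align 8)
  @72: payload_len [8B, align 8] → 80
  @80: flags [8B, align 8] → 88
  @88: proto [8B, align 8] → 96
  size 96, align 8
packed(4) layout:
  @0: port [48B, align 4] → 48
  @48: src [8B, align 4] → 56
  @56: ttl [1B, align 1] → 57
  @57: ack [1B, align 1] → 58
  +2 pad (align 4)
  @60: checksum [4B, align 4] → 64
  @64: seq [1B, align 1] → 65
  +3 pad (align 4)
  @68: payload_len [8B, align 4] → 76
  @76: flags [8B, align 4] → 84
  @84: proto [8B, align 4] → 92
  size 92, align 4
96 − 92 = 4

4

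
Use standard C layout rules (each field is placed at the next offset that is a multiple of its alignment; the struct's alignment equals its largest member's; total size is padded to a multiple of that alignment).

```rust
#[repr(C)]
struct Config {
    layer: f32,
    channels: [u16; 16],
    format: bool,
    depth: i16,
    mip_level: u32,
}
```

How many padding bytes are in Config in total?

1

@0: layer [4B, align 4] → 4
@4: channels [32B, align 2] → 36
@36: format [1B, align 1] → 37
+1 pad (align 2)
@38: depth [2B, align 2] → 40
@40: mip_level [4B, align 4] → 44
size 44, align 4
data bytes 43, size 44 → padding 1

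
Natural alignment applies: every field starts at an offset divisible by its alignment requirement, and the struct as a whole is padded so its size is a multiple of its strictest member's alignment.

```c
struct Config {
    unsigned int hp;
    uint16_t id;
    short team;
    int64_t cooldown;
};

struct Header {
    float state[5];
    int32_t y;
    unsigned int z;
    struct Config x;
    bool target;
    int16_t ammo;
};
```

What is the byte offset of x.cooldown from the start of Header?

40

Config: hp at 0 (size 4, align 4) → ends 4; id at 4 (size 2, align 2) → ends 6; team at 6 (size 2, align 2) → ends 8; cooldown at 8 (size 8, align 8) → ends 16; total 16 bytes, alignment 8
state at 0 (size 20, align 4) → ends 20
y at 20 (size 4, align 4) → ends 24
z at 24 (size 4, align 4) → ends 28
pad 4 to align 8 for x
x at 32 (size 16, align 8) → ends 48
within Config: cooldown at 8
32 + 8 = 40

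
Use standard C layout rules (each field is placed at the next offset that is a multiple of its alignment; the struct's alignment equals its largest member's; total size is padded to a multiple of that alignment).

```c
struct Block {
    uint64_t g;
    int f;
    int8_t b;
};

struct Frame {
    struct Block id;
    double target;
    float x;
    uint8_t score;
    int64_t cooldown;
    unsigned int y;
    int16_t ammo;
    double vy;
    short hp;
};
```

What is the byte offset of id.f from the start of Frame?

Block: @0: g [8B, align 8] → 8; @8: f [4B, align 4] → 12; @12: b [1B, align 1] → 13; +3 tail pad (align 8); size 16, align 8
@0: id [16B, align 8] → 16
within Block: f at 8
0 + 8 = 8

8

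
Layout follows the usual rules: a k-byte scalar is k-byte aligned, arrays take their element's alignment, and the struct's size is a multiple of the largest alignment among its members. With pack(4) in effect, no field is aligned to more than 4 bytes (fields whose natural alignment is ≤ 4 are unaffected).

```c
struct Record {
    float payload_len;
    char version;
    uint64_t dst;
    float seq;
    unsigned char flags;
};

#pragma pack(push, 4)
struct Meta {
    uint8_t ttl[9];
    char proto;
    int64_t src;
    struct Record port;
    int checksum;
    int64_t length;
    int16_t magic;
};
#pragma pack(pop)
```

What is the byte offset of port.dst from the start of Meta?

28

Record: @0: payload_len [4B, align 4] → 4; @4: version [1B, align 1] → 5; +3 pad (align 8); @8: dst [8B, align 8] → 16; @16: seq [4B, align 4] → 20; @20: flags [1B, align 1] → 21; +3 tail pad (align 8); size 24, align 8
@0: ttl [9B, align 1] → 9
@9: proto [1B, align 1] → 10
+2 pad (align 4)
@12: src [8B, align 4] → 20
@20: port [24B, align 4] → 44
within Record: dst at 8
20 + 8 = 28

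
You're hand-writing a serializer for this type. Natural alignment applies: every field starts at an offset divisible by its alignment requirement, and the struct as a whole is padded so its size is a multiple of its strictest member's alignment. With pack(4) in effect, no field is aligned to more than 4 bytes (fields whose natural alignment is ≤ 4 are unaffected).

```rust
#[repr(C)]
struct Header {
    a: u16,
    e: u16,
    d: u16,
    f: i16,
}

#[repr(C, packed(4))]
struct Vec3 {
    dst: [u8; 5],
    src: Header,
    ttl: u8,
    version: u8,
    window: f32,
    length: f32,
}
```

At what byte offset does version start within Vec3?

15

Header: 0..2  a  (2B, 2-aligned); 2..4  e  (2B, 2-aligned); 4..6  d  (2B, 2-aligned); 6..8  f  (2B, 2-aligned); sizeof = 8, alignof = 2
0..5  dst  (5B, 1-aligned)
5..6  -- padding (1B)
6..14  src  (8B, 2-aligned)
14..15  ttl  (1B, 1-aligned)
15..16  version  (1B, 1-aligned)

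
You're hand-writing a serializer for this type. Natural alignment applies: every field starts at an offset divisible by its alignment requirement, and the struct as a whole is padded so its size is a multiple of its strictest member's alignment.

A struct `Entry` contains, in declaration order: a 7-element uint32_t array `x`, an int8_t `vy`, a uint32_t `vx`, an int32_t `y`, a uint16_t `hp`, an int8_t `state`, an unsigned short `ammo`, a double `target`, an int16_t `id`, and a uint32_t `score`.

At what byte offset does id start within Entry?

56

@0: x [28B, align 4] → 28
@28: vy [1B, align 1] → 29
+3 pad (align 4)
@32: vx [4B, align 4] → 36
@36: y [4B, align 4] → 40
@40: hp [2B, align 2] → 42
@42: state [1B, align 1] → 43
+1 pad (align 2)
@44: ammo [2B, align 2] → 46
+2 pad (align 8)
@48: target [8B, align 8] → 56
@56: id [2B, align 2] → 58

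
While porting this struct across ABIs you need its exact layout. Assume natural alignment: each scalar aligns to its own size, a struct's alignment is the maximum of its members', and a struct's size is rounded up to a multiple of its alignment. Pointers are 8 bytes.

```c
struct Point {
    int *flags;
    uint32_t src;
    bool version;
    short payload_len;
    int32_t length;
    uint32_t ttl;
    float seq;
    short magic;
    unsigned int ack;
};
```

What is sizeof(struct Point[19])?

0..8  flags  (8B, 8-aligned)
8..12  src  (4B, 4-aligned)
12..13  version  (1B, 1-aligned)
13..14  -- padding (1B)
14..16  payload_len  (2B, 2-aligned)
16..20  length  (4B, 4-aligned)
20..24  ttl  (4B, 4-aligned)
24..28  seq  (4B, 4-aligned)
28..30  magic  (2B, 2-aligned)
30..32  -- padding (2B)
32..36  ack  (4B, 4-aligned)
36..40  -- tail padding (4B)
sizeof = 40, alignof = 8
array of 19: 19 × 40 = 760

760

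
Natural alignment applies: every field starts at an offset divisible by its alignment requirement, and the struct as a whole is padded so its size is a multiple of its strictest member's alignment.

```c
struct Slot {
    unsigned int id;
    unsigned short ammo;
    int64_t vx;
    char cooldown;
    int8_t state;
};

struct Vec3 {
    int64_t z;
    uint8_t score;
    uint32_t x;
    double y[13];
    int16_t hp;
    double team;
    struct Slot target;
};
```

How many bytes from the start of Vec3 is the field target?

136

Slot: 0..4  id  (4B, 4-aligned); 4..6  ammo  (2B, 2-aligned); 6..8  -- padding (2B); 8..16  vx  (8B, 8-aligned); 16..17  cooldown  (1B, 1-aligned); 17..18  state  (1B, 1-aligned); 18..24  -- tail padding (6B); sizeof = 24, alignof = 8
0..8  z  (8B, 8-aligned)
8..9  score  (1B, 1-aligned)
9..12  -- padding (3B)
12..16  x  (4B, 4-aligned)
16..120  y  (104B, 8-aligned)
120..122  hp  (2B, 2-aligned)
122..128  -- padding (6B)
128..136  team  (8B, 8-aligned)
136..160  target  (24B, 8-aligned)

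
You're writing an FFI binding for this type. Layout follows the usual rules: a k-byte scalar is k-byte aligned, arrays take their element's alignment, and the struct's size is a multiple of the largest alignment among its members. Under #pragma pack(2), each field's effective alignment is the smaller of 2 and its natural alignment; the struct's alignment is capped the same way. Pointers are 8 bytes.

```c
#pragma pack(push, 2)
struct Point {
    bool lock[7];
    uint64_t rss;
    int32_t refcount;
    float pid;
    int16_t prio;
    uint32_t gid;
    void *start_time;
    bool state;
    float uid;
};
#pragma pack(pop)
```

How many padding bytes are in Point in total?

lock at 0 (size 7, align 1) → ends 7
pad 1 to align 2 for rss
rss at 8 (size 8, align 2) → ends 16
refcount at 16 (size 4, align 2) → ends 20
pid at 20 (size 4, align 2) → ends 24
prio at 24 (size 2, align 2) → ends 26
gid at 26 (size 4, align 2) → ends 30
start_time at 30 (size 8, align 2) → ends 38
state at 38 (size 1, align 1) → ends 39
pad 1 to align 2 for uid
uid at 40 (size 4, align 2) → ends 44
total 44 bytes, alignment 2
data bytes 42, size 44 → padding 2

2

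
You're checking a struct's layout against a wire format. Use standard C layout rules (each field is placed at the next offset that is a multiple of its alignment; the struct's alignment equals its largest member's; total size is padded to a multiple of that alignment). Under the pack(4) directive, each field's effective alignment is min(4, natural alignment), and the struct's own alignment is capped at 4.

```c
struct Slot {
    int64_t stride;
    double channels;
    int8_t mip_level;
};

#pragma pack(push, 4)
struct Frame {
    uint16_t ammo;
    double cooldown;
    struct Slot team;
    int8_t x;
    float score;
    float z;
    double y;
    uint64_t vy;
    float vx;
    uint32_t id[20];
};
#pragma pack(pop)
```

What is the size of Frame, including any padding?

148

Slot: @0: stride [8B, align 8] → 8; @8: channels [8B, align 8] → 16; @16: mip_level [1B, align 1] → 17; +7 tail pad (align 8); size 24, align 8
@0: ammo [2B, align 2] → 2
+2 pad (align 4)
@4: cooldown [8B, align 4] → 12
@12: team [24B, align 4] → 36
@36: x [1B, align 1] → 37
+3 pad (align 4)
@40: score [4B, align 4] → 44
@44: z [4B, align 4] → 48
@48: y [8B, align 4] → 56
@56: vy [8B, align 4] → 64
@64: vx [4B, align 4] → 68
@68: id [80B, align 4] → 148
size 148, align 4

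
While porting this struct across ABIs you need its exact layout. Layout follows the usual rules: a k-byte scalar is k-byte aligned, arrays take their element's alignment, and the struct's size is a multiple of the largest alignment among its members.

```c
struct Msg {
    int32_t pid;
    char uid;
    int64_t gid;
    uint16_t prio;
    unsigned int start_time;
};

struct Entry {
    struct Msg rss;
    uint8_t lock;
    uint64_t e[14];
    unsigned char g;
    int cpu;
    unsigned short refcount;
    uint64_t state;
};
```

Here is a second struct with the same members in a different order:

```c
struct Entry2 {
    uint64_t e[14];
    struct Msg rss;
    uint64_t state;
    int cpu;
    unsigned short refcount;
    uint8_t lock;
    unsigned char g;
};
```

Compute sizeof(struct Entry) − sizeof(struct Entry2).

16

Msg: @0: pid [4B, align 4] → 4; @4: uid [1B, align 1] → 5; +3 pad (align 8); @8: gid [8B, align 8] → 16; @16: prio [2B, align 2] → 18; +2 pad (align 4); @20: start_time [4B, align 4] → 24; size 24, align 8
@0: rss [24B, align 8] → 24
@24: lock [1B, align 1] → 25
+7 pad (align 8)
@32: e [112B, align 8] → 144
@144: g [1B, align 1] → 145
+3 pad (align 4)
@148: cpu [4B, align 4] → 152
@152: refcount [2B, align 2] → 154
+6 pad (align 8)
@160: state [8B, align 8] → 168
size 168, align 8
— Entry2 —
@0: e [112B, align 8] → 112
@112: rss [24B, align 8] → 136
@136: state [8B, align 8] → 144
@144: cpu [4B, align 4] → 148
@148: refcount [2B, align 2] → 150
@150: lock [1B, align 1] → 151
@151: g [1B, align 1] → 152
size 152, align 8
168 − 152 = 16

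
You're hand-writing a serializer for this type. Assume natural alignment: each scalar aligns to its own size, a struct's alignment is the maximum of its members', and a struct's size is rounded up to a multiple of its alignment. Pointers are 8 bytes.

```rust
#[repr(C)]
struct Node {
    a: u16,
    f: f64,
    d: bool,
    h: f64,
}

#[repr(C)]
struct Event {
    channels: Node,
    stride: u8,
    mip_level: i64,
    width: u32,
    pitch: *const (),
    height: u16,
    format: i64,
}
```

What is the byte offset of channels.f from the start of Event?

Node: a at 0 (size 2, align 2) → ends 2; pad 6 to align 8 for f; f at 8 (size 8, align 8) → ends 16; d at 16 (size 1, align 1) → ends 17; pad 7 to align 8 for h; h at 24 (size 8, align 8) → ends 32; total 32 bytes, alignment 8
channels at 0 (size 32, align 8) → ends 32
within Node: f at 8
0 + 8 = 8

8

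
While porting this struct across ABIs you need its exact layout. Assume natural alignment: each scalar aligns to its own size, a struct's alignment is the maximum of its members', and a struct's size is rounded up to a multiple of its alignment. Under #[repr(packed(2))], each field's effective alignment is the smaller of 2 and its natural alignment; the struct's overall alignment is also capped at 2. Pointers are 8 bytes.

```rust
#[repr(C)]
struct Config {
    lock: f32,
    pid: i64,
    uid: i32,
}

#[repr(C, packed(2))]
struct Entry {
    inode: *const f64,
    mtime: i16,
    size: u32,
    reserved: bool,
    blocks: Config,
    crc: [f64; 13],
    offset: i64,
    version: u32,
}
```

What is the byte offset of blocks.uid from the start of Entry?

Config: 0..4  lock  (4B, 4-aligned); 4..8  -- padding (4B); 8..16  pid  (8B, 8-aligned); 16..20  uid  (4B, 4-aligned); 20..24  -- tail padding (4B); sizeof = 24, alignof = 8
0..8  inode  (8B, 2-aligned)
8..10  mtime  (2B, 2-aligned)
10..14  size  (4B, 2-aligned)
14..15  reserved  (1B, 1-aligned)
15..16  -- padding (1B)
16..40  blocks  (24B, 2-aligned)
within Config: uid at 16
16 + 16 = 32

32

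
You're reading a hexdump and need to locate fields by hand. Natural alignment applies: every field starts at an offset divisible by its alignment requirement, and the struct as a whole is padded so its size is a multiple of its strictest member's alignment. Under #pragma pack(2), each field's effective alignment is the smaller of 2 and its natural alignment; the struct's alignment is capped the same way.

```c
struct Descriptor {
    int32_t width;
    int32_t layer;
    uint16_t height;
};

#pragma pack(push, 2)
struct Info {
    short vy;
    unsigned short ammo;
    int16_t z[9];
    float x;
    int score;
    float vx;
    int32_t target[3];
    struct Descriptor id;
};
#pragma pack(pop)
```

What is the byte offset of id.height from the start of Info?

54

Descriptor: width at 0 (size 4, align 4) → ends 4; layer at 4 (size 4, align 4) → ends 8; height at 8 (size 2, align 2) → ends 10; tail pad 2 to reach multiple of 4; total 12 bytes, alignment 4
vy at 0 (size 2, align 2) → ends 2
ammo at 2 (size 2, align 2) → ends 4
z at 4 (size 18, align 2) → ends 22
x at 22 (size 4, align 2) → ends 26
score at 26 (size 4, align 2) → ends 30
vx at 30 (size 4, align 2) → ends 34
target at 34 (size 12, align 2) → ends 46
id at 46 (size 12, align 2) → ends 58
within Descriptor: height at 8
46 + 8 = 54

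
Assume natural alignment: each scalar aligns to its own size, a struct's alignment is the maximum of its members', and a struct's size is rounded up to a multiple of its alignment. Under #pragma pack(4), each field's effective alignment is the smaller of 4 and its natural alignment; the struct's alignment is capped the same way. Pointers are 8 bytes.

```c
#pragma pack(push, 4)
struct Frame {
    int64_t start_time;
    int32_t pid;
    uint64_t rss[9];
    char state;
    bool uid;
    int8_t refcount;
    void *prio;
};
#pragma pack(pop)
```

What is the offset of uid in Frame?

85

0..8  start_time  (8B, 4-aligned)
8..12  pid  (4B, 4-aligned)
12..84  rss  (72B, 4-aligned)
84..85  state  (1B, 1-aligned)
85..86  uid  (1B, 1-aligned)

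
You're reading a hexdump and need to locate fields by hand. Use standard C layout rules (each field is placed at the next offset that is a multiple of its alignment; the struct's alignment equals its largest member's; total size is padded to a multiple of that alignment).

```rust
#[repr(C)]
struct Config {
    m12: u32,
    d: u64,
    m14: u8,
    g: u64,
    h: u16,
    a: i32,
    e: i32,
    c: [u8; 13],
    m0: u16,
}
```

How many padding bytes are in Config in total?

0..4  m12  (4B, 4-aligned)
4..8  -- padding (4B)
8..16  d  (8B, 8-aligned)
16..17  m14  (1B, 1-aligned)
17..24  -- padding (7B)
24..32  g  (8B, 8-aligned)
32..34  h  (2B, 2-aligned)
34..36  -- padding (2B)
36..40  a  (4B, 4-aligned)
40..44  e  (4B, 4-aligned)
44..57  c  (13B, 1-aligned)
57..58  -- padding (1B)
58..60  m0  (2B, 2-aligned)
60..64  -- tail padding (4B)
sizeof = 64, alignof = 8
data bytes 46, size 64 → padding 18

18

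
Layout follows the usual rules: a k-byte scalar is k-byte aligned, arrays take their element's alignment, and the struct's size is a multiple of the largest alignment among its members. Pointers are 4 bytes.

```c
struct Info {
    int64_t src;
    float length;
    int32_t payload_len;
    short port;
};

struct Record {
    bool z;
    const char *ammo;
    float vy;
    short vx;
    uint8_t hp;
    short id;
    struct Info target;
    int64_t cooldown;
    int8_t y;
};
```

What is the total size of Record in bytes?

Info: src at 0 (size 8, align 8) → ends 8; length at 8 (size 4, align 4) → ends 12; payload_len at 12 (size 4, align 4) → ends 16; port at 16 (size 2, align 2) → ends 18; tail pad 6 to reach multiple of 8; total 24 bytes, alignment 8
z at 0 (size 1, align 1) → ends 1
pad 3 to align 4 for ammo
ammo at 4 (size 4, align 4) → ends 8
vy at 8 (size 4, align 4) → ends 12
vx at 12 (size 2, align 2) → ends 14
hp at 14 (size 1, align 1) → ends 15
pad 1 to align 2 for id
id at 16 (size 2, align 2) → ends 18
pad 6 to align 8 for target
target at 24 (size 24, align 8) → ends 48
cooldown at 48 (size 8, align 8) → ends 56
y at 56 (size 1, align 1) → ends 57
tail pad 7 to reach multiple of 8
total 64 bytes, alignment 8

64 bytes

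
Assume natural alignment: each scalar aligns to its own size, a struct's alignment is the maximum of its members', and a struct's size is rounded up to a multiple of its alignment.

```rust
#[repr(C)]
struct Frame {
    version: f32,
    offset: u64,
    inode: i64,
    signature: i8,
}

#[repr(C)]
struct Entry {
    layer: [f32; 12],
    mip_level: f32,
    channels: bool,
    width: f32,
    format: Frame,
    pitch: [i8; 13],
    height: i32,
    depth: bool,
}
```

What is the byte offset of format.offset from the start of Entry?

Frame: 0..4  version  (4B, 4-aligned); 4..8  -- padding (4B); 8..16  offset  (8B, 8-aligned); 16..24  inode  (8B, 8-aligned); 24..25  signature  (1B, 1-aligned); 25..32  -- tail padding (7B); sizeof = 32, alignof = 8
0..48  layer  (48B, 4-aligned)
48..52  mip_level  (4B, 4-aligned)
52..53  channels  (1B, 1-aligned)
53..56  -- padding (3B)
56..60  width  (4B, 4-aligned)
60..64  -- padding (4B)
64..96  format  (32B, 8-aligned)
within Frame: offset at 8
64 + 8 = 72

72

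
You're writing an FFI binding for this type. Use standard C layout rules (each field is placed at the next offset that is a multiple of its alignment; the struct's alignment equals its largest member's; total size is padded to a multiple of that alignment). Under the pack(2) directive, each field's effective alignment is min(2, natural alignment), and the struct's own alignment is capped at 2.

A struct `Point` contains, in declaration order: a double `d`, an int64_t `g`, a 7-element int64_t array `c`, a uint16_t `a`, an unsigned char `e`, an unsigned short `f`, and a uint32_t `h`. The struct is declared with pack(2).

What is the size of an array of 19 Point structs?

1558

d at 0 (size 8, align 2) → ends 8
g at 8 (size 8, align 2) → ends 16
c at 16 (size 56, align 2) → ends 72
a at 72 (size 2, align 2) → ends 74
e at 74 (size 1, align 1) → ends 75
pad 1 to align 2 for f
f at 76 (size 2, align 2) → ends 78
h at 78 (size 4, align 2) → ends 82
total 82 bytes, alignment 2
array of 19: 19 × 82 = 1558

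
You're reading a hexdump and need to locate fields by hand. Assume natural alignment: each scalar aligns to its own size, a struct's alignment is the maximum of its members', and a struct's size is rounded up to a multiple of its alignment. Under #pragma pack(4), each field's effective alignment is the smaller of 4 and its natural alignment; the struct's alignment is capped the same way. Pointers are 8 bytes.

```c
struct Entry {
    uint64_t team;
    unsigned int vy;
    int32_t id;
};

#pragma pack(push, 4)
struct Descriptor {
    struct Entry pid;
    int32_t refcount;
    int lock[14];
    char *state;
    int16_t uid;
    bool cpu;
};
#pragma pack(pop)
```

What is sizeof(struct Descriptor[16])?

Entry: @0: team [8B, align 8] → 8; @8: vy [4B, align 4] → 12; @12: id [4B, align 4] → 16; size 16, align 8
@0: pid [16B, align 4] → 16
@16: refcount [4B, align 4] → 20
@20: lock [56B, align 4] → 76
@76: state [8B, align 4] → 84
@84: uid [2B, align 2] → 86
@86: cpu [1B, align 1] → 87
+1 tail pad (align 4)
size 88, align 4
array of 16: 16 × 88 = 1408

1408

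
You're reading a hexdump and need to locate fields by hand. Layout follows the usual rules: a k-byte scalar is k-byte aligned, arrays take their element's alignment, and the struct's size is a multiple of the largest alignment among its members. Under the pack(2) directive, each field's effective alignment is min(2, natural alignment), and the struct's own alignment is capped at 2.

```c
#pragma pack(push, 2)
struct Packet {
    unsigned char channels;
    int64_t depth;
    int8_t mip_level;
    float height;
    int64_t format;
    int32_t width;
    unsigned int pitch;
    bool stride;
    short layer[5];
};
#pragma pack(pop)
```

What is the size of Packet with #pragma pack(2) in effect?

0..1  channels  (1B, 1-aligned)
1..2  -- padding (1B)
2..10  depth  (8B, 2-aligned)
10..11  mip_level  (1B, 1-aligned)
11..12  -- padding (1B)
12..16  height  (4B, 2-aligned)
16..24  format  (8B, 2-aligned)
24..28  width  (4B, 2-aligned)
28..32  pitch  (4B, 2-aligned)
32..33  stride  (1B, 1-aligned)
33..34  -- padding (1B)
34..44  layer  (10B, 2-aligned)
sizeof = 44, alignof = 2

44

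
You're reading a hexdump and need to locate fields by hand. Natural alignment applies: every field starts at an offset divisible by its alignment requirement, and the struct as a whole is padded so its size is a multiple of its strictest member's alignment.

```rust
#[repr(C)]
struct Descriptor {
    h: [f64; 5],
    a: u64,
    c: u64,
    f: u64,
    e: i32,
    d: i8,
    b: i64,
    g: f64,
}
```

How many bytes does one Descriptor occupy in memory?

88

0..40  h  (40B, 8-aligned)
40..48  a  (8B, 8-aligned)
48..56  c  (8B, 8-aligned)
56..64  f  (8B, 8-aligned)
64..68  e  (4B, 4-aligned)
68..69  d  (1B, 1-aligned)
69..72  -- padding (3B)
72..80  b  (8B, 8-aligned)
80..88  g  (8B, 8-aligned)
sizeof = 88, alignof = 8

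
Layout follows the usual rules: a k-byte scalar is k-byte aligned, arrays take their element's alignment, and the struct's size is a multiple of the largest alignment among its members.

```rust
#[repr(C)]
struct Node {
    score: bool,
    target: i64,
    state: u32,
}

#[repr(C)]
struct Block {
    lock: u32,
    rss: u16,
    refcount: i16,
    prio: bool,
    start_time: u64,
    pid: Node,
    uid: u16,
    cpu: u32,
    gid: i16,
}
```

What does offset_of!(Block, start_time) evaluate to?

16

Node: score at 0 (size 1, align 1) → ends 1; pad 7 to align 8 for target; target at 8 (size 8, align 8) → ends 16; state at 16 (size 4, align 4) → ends 20; tail pad 4 to reach multiple of 8; total 24 bytes, alignment 8
lock at 0 (size 4, align 4) → ends 4
rss at 4 (size 2, align 2) → ends 6
refcount at 6 (size 2, align 2) → ends 8
prio at 8 (size 1, align 1) → ends 9
pad 7 to align 8 for start_time
start_time at 16 (size 8, align 8) → ends 24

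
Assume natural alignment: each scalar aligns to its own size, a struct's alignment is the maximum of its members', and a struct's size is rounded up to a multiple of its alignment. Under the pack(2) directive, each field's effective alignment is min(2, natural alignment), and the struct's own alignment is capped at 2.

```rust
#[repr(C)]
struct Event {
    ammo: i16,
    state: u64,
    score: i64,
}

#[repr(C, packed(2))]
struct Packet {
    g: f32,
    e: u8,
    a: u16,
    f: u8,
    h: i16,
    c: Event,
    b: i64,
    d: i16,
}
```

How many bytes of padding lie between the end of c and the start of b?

Event: ammo at 0 (size 2, align 2) → ends 2; pad 6 to align 8 for state; state at 8 (size 8, align 8) → ends 16; score at 16 (size 8, align 8) → ends 24; total 24 bytes, alignment 8
g at 0 (size 4, align 2) → ends 4
e at 4 (size 1, align 1) → ends 5
pad 1 to align 2 for a
a at 6 (size 2, align 2) → ends 8
f at 8 (size 1, align 1) → ends 9
pad 1 to align 2 for h
h at 10 (size 2, align 2) → ends 12
c at 12 (size 24, align 2) → ends 36
b at 36 (size 8, align 2) → ends 44

0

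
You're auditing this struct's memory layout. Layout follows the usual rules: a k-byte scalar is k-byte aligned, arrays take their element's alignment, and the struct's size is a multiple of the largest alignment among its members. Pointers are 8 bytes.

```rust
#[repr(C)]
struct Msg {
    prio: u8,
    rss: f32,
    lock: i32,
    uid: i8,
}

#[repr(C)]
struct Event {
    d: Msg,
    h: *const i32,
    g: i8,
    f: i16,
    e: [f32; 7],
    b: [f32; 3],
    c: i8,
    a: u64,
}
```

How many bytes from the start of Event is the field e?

28

Msg: @0: prio [1B, align 1] → 1; +3 pad (align 4); @4: rss [4B, align 4] → 8; @8: lock [4B, align 4] → 12; @12: uid [1B, align 1] → 13; +3 tail pad (align 4); size 16, align 4
@0: d [16B, align 4] → 16
@16: h [8B, align 8] → 24
@24: g [1B, align 1] → 25
+1 pad (align 2)
@26: f [2B, align 2] → 28
@28: e [28B, align 4] → 56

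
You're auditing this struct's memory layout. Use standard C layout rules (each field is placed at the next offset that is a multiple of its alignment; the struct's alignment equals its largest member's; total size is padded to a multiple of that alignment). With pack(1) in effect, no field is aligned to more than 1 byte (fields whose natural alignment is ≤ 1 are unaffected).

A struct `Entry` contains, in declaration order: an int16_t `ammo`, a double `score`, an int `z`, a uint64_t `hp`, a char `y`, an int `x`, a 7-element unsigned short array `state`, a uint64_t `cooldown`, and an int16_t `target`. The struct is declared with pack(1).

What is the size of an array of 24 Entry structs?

ammo at 0 (size 2, align 1) → ends 2
score at 2 (size 8, align 1) → ends 10
z at 10 (size 4, align 1) → ends 14
hp at 14 (size 8, align 1) → ends 22
y at 22 (size 1, align 1) → ends 23
x at 23 (size 4, align 1) → ends 27
state at 27 (size 14, align 1) → ends 41
cooldown at 41 (size 8, align 1) → ends 49
target at 49 (size 2, align 1) → ends 51
total 51 bytes, alignment 1
array of 24: 24 × 51 = 1224

1224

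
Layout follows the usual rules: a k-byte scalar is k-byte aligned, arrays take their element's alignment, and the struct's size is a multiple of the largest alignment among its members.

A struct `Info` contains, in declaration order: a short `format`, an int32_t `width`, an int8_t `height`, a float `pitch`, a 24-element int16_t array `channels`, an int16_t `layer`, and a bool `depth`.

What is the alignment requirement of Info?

4

member alignments: format=2, width=4, height=1, pitch=4, channels=2, layer=2, depth=1
max = 4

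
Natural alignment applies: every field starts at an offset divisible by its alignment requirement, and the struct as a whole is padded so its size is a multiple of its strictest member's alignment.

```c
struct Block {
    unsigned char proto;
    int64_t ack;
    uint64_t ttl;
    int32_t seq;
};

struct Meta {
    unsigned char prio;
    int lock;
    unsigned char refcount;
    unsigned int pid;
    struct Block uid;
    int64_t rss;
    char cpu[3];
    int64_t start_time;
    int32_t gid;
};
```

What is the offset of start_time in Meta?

Block: 0..1  proto  (1B, 1-aligned); 1..8  -- padding (7B); 8..16  ack  (8B, 8-aligned); 16..24  ttl  (8B, 8-aligned); 24..28  seq  (4B, 4-aligned); 28..32  -- tail padding (4B); sizeof = 32, alignof = 8
0..1  prio  (1B, 1-aligned)
1..4  -- padding (3B)
4..8  lock  (4B, 4-aligned)
8..9  refcount  (1B, 1-aligned)
9..12  -- padding (3B)
12..16  pid  (4B, 4-aligned)
16..48  uid  (32B, 8-aligned)
48..56  rss  (8B, 8-aligned)
56..59  cpu  (3B, 1-aligned)
59..64  -- padding (5B)
64..72  start_time  (8B, 8-aligned)

64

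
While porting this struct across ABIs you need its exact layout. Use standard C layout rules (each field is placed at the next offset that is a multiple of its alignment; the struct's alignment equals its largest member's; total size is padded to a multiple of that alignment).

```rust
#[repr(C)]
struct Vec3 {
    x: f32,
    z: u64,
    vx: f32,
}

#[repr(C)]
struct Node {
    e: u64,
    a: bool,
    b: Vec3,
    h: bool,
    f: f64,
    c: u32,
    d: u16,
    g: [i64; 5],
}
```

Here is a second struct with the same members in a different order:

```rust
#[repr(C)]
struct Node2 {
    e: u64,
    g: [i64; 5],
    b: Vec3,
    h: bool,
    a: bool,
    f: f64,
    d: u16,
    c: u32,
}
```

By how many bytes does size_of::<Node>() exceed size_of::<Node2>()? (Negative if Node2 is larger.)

Vec3: x at 0 (size 4, align 4) → ends 4; pad 4 to align 8 for z; z at 8 (size 8, align 8) → ends 16; vx at 16 (size 4, align 4) → ends 20; tail pad 4 to reach multiple of 8; total 24 bytes, alignment 8
e at 0 (size 8, align 8) → ends 8
a at 8 (size 1, align 1) → ends 9
pad 7 to align 8 for b
b at 16 (size 24, align 8) → ends 40
h at 40 (size 1, align 1) → ends 41
pad 7 to align 8 for f
f at 48 (size 8, align 8) → ends 56
c at 56 (size 4, align 4) → ends 60
d at 60 (size 2, align 2) → ends 62
pad 2 to align 8 for g
g at 64 (size 40, align 8) → ends 104
total 104 bytes, alignment 8
— Node2 —
e at 0 (size 8, align 8) → ends 8
g at 8 (size 40, align 8) → ends 48
b at 48 (size 24, align 8) → ends 72
h at 72 (size 1, align 1) → ends 73
a at 73 (size 1, align 1) → ends 74
pad 6 to align 8 for f
f at 80 (size 8, align 8) → ends 88
d at 88 (size 2, align 2) → ends 90
pad 2 to align 4 for c
c at 92 (size 4, align 4) → ends 96
total 96 bytes, alignment 8
104 − 96 = 8

8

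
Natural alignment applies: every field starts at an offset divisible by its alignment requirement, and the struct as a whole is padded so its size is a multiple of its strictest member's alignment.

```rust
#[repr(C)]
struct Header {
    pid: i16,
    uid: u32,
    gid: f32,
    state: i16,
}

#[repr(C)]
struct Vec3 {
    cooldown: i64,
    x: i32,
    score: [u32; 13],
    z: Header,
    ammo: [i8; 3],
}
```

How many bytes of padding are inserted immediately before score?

Header: 0..2  pid  (2B, 2-aligned); 2..4  -- padding (2B); 4..8  uid  (4B, 4-aligned); 8..12  gid  (4B, 4-aligned); 12..14  state  (2B, 2-aligned); 14..16  -- tail padding (2B); sizeof = 16, alignof = 4
0..8  cooldown  (8B, 8-aligned)
8..12  x  (4B, 4-aligned)
12..64  score  (52B, 4-aligned)

0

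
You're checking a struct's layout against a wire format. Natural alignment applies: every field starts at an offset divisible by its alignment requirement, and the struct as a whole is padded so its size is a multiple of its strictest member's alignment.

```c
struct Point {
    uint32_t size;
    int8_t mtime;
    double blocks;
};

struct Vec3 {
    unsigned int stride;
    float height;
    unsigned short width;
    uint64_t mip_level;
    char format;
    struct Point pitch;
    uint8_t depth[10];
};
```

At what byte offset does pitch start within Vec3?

Point: @0: size [4B, align 4] → 4; @4: mtime [1B, align 1] → 5; +3 pad (align 8); @8: blocks [8B, align 8] → 16; size 16, align 8
@0: stride [4B, align 4] → 4
@4: height [4B, align 4] → 8
@8: width [2B, align 2] → 10
+6 pad (align 8)
@16: mip_level [8B, align 8] → 24
@24: format [1B, align 1] → 25
+7 pad (align 8)
@32: pitch [16B, align 8] → 48

32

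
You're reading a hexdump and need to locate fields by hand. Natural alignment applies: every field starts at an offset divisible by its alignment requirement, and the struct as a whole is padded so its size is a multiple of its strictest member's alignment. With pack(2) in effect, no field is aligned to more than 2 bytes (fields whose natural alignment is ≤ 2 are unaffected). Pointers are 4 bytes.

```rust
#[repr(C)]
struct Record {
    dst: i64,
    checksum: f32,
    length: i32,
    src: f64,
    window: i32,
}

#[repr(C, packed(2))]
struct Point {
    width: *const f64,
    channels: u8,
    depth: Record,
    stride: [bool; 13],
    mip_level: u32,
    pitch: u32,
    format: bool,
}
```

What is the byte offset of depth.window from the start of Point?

30

Record: @0: dst [8B, align 8] → 8; @8: checksum [4B, align 4] → 12; @12: length [4B, align 4] → 16; @16: src [8B, align 8] → 24; @24: window [4B, align 4] → 28; +4 tail pad (align 8); size 32, align 8
@0: width [4B, align 2] → 4
@4: channels [1B, align 1] → 5
+1 pad (align 2)
@6: depth [32B, align 2] → 38
within Record: window at 24
6 + 24 = 30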